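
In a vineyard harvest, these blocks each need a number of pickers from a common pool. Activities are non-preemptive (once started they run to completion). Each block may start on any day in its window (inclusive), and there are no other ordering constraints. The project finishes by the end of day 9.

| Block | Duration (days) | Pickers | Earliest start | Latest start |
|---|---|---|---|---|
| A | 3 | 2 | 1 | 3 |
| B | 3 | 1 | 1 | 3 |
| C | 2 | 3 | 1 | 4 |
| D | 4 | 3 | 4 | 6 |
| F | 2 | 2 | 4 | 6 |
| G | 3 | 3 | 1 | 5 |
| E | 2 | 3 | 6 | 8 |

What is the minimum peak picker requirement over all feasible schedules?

6

Early-start (A@1, B@1, C@1, D@4, F@4, G@1, E@6) gives peak 9: d1:9  d2:9  d3:6  d4:5  d5:5  d6:6  d7:6  d8:0  d9:0.
Shift F→6, G→3, E→8.
Schedule A@1, B@1, C@1, D@4, F@6, G@3, E@8: d1:6  d2:6  d3:6  d4:6  d5:6  d6:5  d7:5  d8:3  d9:3 — peak 6.
Total picker-days = 46 over 9 days ⇒ peak ≥ ⌈46/9⌉ = 6, so 6 is optimal.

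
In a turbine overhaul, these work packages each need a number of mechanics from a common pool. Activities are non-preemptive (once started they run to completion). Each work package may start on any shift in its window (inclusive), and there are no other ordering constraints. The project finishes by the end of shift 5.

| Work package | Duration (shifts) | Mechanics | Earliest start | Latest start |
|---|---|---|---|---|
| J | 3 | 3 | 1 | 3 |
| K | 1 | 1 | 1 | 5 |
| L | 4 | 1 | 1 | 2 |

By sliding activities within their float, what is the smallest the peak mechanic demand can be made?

4

Early-start (J@1, K@1, L@1) gives peak 5: s1:5  s2:4  s3:4  s4:1  s5:0.
Shift L→2.
Schedule J@1, K@1, L@2: s1:4  s2:4  s3:4  s4:1  s5:1 — peak 4.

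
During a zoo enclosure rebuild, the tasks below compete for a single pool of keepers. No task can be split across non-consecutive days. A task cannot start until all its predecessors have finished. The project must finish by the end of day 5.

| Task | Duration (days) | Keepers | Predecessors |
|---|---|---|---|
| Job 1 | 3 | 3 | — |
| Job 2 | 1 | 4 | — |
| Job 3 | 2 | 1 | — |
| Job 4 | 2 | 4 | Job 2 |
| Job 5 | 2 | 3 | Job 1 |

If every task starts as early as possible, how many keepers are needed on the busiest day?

Early-start schedule: Job 1@1, Job 2@1, Job 3@1, Job 4@2, Job 5@4.
Load per day: day 1: 8, day 2: 8, day 3: 7, day 4: 3, day 5: 3.
Peak is 8.

8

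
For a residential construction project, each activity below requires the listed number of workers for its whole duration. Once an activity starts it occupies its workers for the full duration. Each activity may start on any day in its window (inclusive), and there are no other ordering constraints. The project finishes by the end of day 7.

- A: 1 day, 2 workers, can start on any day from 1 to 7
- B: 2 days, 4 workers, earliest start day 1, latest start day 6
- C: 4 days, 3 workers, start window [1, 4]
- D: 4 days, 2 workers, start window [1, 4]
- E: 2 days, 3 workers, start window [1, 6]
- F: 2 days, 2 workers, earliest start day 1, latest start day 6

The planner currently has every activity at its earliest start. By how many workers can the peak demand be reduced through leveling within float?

Early-start peak: d1:16  d2:14  d3:5  d4:5  d5:0  d6:0  d7:0 ⇒ 16.
Leveled (A@1, B@1, C@2, D@3, E@6, F@3): d1:6  d2:7  d3:7  d4:7  d5:5  d6:5  d7:3 ⇒ 7.
Reduction 16 − 7 = 9.

9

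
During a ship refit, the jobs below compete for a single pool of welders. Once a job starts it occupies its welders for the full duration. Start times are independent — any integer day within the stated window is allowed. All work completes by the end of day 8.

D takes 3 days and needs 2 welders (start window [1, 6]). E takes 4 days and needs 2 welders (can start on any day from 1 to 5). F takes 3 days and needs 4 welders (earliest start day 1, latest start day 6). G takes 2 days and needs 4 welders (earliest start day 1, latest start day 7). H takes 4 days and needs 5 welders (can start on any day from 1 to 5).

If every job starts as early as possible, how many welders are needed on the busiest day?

17

Early-start schedule: D@1, E@1, F@1, G@1, H@1.
Load per day: day 1: 17, day 2: 17, day 3: 13, day 4: 7, day 5: 0, day 6: 0, day 7: 0, day 8: 0.
Peak is 17.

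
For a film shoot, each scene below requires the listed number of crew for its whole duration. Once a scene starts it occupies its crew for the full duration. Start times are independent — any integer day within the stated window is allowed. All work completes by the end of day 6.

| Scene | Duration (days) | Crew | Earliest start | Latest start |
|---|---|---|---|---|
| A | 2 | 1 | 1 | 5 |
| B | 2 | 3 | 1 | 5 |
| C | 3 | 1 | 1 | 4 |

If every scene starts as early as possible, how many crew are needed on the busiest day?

5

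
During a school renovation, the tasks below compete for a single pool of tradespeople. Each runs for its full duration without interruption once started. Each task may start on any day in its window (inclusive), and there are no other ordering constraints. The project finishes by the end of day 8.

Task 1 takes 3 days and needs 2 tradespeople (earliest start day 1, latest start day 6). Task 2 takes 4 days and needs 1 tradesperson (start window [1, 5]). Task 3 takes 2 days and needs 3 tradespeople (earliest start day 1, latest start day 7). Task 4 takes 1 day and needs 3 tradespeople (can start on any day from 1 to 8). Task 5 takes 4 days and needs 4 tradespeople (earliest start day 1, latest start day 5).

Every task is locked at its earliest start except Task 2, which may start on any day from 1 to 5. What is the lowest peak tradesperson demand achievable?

Task 2@1: d1:13  d2:10  d3:7  d4:5  d5:0  d6:0  d7:0  d8:0 → peak 13
Task 2@2: d1:12  d2:10  d3:7  d4:5  d5:1  d6:0  d7:0  d8:0 → peak 12
Task 2@3: d1:12  d2:9  d3:7  d4:5  d5:1  d6:1  d7:0  d8:0 → peak 12
Task 2@4: d1:12  d2:9  d3:6  d4:5  d5:1  d6:1  d7:1  d8:0 → peak 12
Task 2@5: d1:12  d2:9  d3:6  d4:4  d5:1  d6:1  d7:1  d8:1 → peak 12
Best is Task 2@2, peak 12.

12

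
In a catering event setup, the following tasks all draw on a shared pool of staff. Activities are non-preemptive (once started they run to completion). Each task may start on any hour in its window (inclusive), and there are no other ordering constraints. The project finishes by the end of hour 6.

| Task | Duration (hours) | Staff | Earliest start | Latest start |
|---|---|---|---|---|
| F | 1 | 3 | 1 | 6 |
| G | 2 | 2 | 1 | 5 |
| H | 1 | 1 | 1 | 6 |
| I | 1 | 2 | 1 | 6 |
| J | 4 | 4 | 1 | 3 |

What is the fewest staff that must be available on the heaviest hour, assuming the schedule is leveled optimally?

5

Early-start (F@1, G@1, H@1, I@1, J@1) gives peak 12: h1:12  h2:6  h3:4  h4:4  h5:0  h6:0.
Shift H→2, I→2, J→3.
Schedule F@1, G@1, H@2, I@2, J@3: h1:5  h2:5  h3:4  h4:4  h5:4  h6:4 — peak 5.
Total staffer-hours = 26 over 6 hours ⇒ peak ≥ ⌈26/6⌉ = 5, so 5 is optimal.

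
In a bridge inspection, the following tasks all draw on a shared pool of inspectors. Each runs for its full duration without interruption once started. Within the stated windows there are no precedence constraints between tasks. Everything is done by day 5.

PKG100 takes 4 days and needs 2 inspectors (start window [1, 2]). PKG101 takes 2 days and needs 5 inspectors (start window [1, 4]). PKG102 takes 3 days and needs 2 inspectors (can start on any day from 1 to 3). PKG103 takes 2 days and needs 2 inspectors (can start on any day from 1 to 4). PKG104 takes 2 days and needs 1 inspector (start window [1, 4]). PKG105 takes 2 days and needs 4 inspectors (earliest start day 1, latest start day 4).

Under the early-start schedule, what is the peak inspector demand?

Early-start schedule: PKG100@1, PKG101@1, PKG102@1, PKG103@1, PKG104@1, PKG105@1.
Load per day: day 1: 16, day 2: 16, day 3: 4, day 4: 2, day 5: 0.
Peak is 16.

16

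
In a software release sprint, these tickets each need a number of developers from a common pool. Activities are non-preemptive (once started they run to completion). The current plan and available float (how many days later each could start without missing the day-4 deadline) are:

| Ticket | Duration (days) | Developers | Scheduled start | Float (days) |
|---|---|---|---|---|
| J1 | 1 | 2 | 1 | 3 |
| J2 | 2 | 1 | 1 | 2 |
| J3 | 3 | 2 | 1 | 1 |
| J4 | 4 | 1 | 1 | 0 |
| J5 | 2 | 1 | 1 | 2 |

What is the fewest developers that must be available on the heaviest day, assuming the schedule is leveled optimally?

4

Early-start (J1@1, J2@1, J3@1, J4@1, J5@1) gives peak 7: d1:7  d2:5  d3:3  d4:1.
Shift J3→2, J5→3.
Schedule J1@1, J2@1, J3@2, J4@1, J5@3: d1:4  d2:4  d3:4  d4:4 — peak 4.
Total developer-days = 16 over 4 days ⇒ peak ≥ ⌈16/4⌉ = 4, so 4 is optimal.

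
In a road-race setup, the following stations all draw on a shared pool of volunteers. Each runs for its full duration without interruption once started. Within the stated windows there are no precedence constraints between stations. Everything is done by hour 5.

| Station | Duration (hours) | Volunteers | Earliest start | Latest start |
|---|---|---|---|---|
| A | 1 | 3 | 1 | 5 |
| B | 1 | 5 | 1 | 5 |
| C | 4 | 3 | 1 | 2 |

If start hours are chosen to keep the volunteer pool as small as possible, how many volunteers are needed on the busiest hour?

Early-start (A@1, B@1, C@1) gives peak 11: h1:11  h2:3  h3:3  h4:3  h5:0.
Shift B→5.
Schedule A@1, B@5, C@1: h1:6  h2:3  h3:3  h4:3  h5:5 — peak 6.

6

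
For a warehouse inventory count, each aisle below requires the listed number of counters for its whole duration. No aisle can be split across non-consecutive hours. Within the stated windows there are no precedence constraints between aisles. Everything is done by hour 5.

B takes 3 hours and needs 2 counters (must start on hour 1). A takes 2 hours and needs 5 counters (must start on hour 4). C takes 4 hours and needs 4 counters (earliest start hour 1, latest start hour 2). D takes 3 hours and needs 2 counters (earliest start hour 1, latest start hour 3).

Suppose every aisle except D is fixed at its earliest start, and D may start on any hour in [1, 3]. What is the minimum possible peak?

9

D@1: h1:8  h2:8  h3:8  h4:9  h5:5 → peak 9
D@2: h1:6  h2:8  h3:8  h4:11  h5:5 → peak 11
D@3: h1:6  h2:6  h3:8  h4:11  h5:7 → peak 11
Best is D@1, peak 9.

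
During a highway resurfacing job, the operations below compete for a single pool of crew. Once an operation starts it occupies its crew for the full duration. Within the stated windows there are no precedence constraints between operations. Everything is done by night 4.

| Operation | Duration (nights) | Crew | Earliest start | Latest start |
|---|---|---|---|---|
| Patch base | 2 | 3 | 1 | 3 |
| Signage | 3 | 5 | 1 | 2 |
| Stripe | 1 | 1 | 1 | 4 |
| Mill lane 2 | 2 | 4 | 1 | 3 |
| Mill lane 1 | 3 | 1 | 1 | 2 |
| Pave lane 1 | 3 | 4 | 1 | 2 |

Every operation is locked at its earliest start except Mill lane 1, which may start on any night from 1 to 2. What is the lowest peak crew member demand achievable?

17

Mill lane 1@1: n1:18  n2:17  n3:10  n4:0 → peak 18
Mill lane 1@2: n1:17  n2:17  n3:10  n4:1 → peak 17
Best is Mill lane 1@2, peak 17.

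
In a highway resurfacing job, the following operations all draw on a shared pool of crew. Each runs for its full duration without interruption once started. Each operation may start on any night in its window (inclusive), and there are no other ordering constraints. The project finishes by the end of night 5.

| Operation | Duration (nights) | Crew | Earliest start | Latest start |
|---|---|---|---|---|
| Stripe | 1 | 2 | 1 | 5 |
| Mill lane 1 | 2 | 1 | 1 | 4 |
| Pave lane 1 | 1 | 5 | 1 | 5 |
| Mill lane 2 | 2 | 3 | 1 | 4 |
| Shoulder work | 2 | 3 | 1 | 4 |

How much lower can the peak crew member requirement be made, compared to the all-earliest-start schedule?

9

Early-start peak: n1:14  n2:7  n3:0  n4:0  n5:0 ⇒ 14.
Leveled (Stripe@1, Mill lane 1@2, Pave lane 1@5, Mill lane 2@1, Shoulder work@3): n1:5  n2:4  n3:4  n4:3  n5:5 ⇒ 5.
Reduction 14 − 5 = 9.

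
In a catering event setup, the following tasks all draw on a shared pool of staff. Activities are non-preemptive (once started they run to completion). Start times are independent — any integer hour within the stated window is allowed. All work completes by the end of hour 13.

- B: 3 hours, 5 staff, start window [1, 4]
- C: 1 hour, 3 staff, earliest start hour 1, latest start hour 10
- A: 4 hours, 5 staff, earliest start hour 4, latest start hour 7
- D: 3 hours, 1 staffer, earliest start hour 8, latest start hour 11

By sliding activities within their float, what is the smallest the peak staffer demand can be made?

Early-start (B@1, C@1, A@4, D@8) gives peak 8: h1:8  h2:5  h3:5  h4:5  h5:5  h6:5  h7:5  h8:1  h9:1  h10:1  h11:0  h12:0  h13:0.
Shift C→4, A→5, D→9.
Schedule B@1, C@4, A@5, D@9: h1:5  h2:5  h3:5  h4:3  h5:5  h6:5  h7:5  h8:5  h9:1  h10:1  h11:1  h12:0  h13:0 — peak 5.

5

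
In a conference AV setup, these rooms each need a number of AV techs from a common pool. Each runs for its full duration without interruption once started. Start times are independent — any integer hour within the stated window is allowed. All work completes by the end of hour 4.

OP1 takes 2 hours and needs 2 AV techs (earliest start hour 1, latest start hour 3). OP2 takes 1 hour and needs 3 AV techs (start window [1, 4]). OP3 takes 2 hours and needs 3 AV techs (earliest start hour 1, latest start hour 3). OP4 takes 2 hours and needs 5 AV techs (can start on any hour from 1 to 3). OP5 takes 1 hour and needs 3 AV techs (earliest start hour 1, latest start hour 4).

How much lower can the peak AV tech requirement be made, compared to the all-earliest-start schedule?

9

Early-start peak: h1:16  h2:10  h3:0  h4:0 ⇒ 16.
Leveled (OP1@1, OP2@3, OP3@3, OP4@1, OP5@4): h1:7  h2:7  h3:6  h4:6 ⇒ 7.
Reduction 16 − 7 = 9.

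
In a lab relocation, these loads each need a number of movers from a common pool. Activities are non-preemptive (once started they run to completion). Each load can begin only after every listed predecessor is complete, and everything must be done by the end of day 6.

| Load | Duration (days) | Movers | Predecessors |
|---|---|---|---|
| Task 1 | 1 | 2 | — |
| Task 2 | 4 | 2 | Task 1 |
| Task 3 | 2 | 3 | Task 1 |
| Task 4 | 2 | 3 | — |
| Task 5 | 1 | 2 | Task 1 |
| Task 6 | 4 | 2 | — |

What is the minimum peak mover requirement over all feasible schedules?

Early-start (Task 1@1, Task 2@2, Task 3@2, Task 4@1, Task 5@2, Task 6@1) gives peak 12: d1:7  d2:12  d3:7  d4:4  d5:2  d6:0.
Shift Task 4→4, Task 6→3.
Schedule Task 1@1, Task 2@2, Task 3@2, Task 4@4, Task 5@2, Task 6@3: d1:2  d2:7  d3:7  d4:7  d5:7  d6:2 — peak 7.

7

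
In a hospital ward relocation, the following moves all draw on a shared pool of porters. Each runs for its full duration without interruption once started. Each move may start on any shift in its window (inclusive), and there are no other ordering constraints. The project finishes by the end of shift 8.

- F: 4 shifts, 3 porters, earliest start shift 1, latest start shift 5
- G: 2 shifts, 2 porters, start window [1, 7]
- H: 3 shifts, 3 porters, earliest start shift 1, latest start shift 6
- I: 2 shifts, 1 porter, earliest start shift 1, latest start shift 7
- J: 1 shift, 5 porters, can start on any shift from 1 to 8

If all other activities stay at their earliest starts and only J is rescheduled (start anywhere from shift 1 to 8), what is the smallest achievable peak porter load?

9

J@1: s1:14  s2:9  s3:6  s4:3  s5:0  s6:0  s7:0  s8:0 → peak 14
J@2: s1:9  s2:14  s3:6  s4:3  s5:0  s6:0  s7:0  s8:0 → peak 14
J@3: s1:9  s2:9  s3:11  s4:3  s5:0  s6:0  s7:0  s8:0 → peak 11
J@4: s1:9  s2:9  s3:6  s4:8  s5:0  s6:0  s7:0  s8:0 → peak 9
J@5: s1:9  s2:9  s3:6  s4:3  s5:5  s6:0  s7:0  s8:0 → peak 9
J@6: s1:9  s2:9  s3:6  s4:3  s5:0  s6:5  s7:0  s8:0 → peak 9
J@7: s1:9  s2:9  s3:6  s4:3  s5:0  s6:0  s7:5  s8:0 → peak 9
J@8: s1:9  s2:9  s3:6  s4:3  s5:0  s6:0  s7:0  s8:5 → peak 9
Best is J@4, peak 9.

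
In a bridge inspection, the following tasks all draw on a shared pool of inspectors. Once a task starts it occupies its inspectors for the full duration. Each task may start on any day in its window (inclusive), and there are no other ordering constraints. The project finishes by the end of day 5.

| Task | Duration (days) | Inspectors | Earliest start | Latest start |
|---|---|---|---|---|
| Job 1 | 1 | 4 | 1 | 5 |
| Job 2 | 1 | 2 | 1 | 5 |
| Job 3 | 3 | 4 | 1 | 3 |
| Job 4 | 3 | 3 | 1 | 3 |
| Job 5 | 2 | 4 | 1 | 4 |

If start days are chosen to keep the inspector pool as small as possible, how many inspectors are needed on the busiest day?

8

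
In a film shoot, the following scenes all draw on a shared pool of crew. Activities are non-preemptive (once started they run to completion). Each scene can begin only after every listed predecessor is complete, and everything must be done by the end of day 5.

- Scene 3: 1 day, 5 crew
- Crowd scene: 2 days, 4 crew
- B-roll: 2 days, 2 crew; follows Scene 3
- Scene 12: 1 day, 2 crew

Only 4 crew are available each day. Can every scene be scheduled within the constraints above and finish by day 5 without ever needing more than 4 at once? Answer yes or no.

no

The minimum achievable peak is 5; 4 < 5, so no feasible schedule stays within the cap.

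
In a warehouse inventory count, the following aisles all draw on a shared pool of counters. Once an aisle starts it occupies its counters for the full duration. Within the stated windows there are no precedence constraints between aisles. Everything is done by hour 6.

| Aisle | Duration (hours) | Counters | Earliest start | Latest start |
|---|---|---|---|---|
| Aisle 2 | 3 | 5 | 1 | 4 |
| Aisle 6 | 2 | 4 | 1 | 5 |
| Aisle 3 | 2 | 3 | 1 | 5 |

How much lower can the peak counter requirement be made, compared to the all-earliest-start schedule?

Early-start peak: h1:12  h2:12  h3:5  h4:0  h5:0  h6:0 ⇒ 12.
Leveled (Aisle 2@1, Aisle 6@4, Aisle 3@4): h1:5  h2:5  h3:5  h4:7  h5:7  h6:0 ⇒ 7.
Reduction 12 − 7 = 5.

5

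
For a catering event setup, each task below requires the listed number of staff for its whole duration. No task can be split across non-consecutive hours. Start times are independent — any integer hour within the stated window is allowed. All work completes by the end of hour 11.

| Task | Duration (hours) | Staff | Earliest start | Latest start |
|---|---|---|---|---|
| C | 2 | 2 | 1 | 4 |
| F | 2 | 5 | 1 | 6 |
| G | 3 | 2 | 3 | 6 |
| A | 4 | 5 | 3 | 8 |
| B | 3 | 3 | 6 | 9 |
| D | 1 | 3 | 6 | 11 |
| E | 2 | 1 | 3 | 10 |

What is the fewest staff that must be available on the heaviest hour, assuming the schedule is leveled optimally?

Early-start (C@1, F@1, G@3, A@3, B@6, D@6, E@3) gives peak 11: h1:7  h2:7  h3:8  h4:8  h5:7  h6:11  h7:3  h8:3  h9:0  h10:0  h11:0.
Shift B→7, D→7, E→6.
Schedule C@1, F@1, G@3, A@3, B@7, D@7, E@6: h1:7  h2:7  h3:7  h4:7  h5:7  h6:6  h7:7  h8:3  h9:3  h10:0  h11:0 — peak 7.

7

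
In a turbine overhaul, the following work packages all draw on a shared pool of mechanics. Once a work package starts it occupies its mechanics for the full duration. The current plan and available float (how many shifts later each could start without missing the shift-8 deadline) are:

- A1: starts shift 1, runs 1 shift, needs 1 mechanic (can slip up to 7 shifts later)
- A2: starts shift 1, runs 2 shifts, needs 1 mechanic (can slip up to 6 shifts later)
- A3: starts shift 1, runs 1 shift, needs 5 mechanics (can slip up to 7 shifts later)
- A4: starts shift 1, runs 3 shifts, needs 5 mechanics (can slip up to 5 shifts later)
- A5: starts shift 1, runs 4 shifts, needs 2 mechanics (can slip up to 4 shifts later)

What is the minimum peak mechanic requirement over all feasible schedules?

5

Early-start (A1@1, A2@1, A3@1, A4@1, A5@1) gives peak 14: s1:14  s2:8  s3:7  s4:2  s5:0  s6:0  s7:0  s8:0.
Shift A3→5, A4→6.
Schedule A1@1, A2@1, A3@5, A4@6, A5@1: s1:4  s2:3  s3:2  s4:2  s5:5  s6:5  s7:5  s8:5 — peak 5.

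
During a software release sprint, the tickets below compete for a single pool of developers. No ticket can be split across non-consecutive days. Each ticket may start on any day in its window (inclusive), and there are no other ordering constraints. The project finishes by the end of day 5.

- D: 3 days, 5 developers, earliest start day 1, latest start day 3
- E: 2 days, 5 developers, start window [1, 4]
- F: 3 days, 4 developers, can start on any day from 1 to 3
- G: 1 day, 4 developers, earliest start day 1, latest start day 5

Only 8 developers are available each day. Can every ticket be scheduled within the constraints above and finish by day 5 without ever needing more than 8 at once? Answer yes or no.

Total developer-days = 41; over 5 days the average is 41/5 > 8, so some day must exceed 8.

no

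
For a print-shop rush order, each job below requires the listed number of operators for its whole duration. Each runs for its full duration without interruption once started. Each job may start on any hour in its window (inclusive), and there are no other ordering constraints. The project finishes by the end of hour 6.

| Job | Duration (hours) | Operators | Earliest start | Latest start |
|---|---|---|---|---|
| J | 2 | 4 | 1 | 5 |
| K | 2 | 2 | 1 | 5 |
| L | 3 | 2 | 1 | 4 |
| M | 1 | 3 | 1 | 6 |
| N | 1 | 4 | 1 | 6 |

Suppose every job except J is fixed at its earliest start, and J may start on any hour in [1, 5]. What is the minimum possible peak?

J@1: h1:15  h2:8  h3:2  h4:0  h5:0  h6:0 → peak 15
J@2: h1:11  h2:8  h3:6  h4:0  h5:0  h6:0 → peak 11
J@3: h1:11  h2:4  h3:6  h4:4  h5:0  h6:0 → peak 11
J@4: h1:11  h2:4  h3:2  h4:4  h5:4  h6:0 → peak 11
J@5: h1:11  h2:4  h3:2  h4:0  h5:4  h6:4 → peak 11
Best is J@2, peak 11.

11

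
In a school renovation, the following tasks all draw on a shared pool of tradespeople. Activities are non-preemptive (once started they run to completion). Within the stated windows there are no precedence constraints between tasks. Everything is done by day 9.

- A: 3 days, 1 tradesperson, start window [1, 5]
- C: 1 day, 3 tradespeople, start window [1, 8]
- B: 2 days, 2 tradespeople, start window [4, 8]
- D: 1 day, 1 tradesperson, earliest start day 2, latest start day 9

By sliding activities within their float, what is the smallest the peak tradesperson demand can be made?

3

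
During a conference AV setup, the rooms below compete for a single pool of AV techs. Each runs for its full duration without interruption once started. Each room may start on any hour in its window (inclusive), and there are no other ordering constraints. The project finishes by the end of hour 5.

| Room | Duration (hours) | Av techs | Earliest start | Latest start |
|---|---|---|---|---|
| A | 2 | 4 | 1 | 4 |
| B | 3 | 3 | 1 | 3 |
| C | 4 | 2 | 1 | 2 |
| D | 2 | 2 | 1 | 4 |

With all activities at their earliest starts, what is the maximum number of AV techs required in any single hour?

Early-start schedule: A@1, B@1, C@1, D@1.
Load per hour: hour 1: 11, hour 2: 11, hour 3: 5, hour 4: 2, hour 5: 0.
Peak is 11.

11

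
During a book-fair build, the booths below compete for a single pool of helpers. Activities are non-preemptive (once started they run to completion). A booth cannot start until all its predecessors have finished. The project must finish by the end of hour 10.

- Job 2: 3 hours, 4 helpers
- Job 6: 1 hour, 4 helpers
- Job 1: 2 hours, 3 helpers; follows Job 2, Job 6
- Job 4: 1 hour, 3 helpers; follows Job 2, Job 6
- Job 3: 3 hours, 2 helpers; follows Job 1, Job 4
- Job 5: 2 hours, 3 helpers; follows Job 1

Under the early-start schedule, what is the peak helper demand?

8

Early-start schedule: Job 2@1, Job 6@1, Job 1@4, Job 4@4, Job 3@6, Job 5@6.
Load per hour: hour 1: 8, hour 2: 4, hour 3: 4, hour 4: 6, hour 5: 3, hour 6: 5, hour 7: 5, hour 8: 2, hour 9: 0, hour 10: 0.
Peak is 8.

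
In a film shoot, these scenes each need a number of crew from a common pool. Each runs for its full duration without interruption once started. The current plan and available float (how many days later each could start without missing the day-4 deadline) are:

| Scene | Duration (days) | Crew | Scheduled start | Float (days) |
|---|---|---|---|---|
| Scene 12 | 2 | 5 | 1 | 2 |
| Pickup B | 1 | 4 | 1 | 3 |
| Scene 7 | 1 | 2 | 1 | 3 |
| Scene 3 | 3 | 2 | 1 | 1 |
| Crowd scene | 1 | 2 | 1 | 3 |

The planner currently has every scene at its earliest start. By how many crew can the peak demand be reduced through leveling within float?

Early-start peak: d1:15  d2:7  d3:2  d4:0 ⇒ 15.
Leveled (Scene 12@1, Pickup B@3, Scene 7@1, Scene 3@2, Crowd scene@4): d1:7  d2:7  d3:6  d4:4 ⇒ 7.
Reduction 15 − 7 = 8.

8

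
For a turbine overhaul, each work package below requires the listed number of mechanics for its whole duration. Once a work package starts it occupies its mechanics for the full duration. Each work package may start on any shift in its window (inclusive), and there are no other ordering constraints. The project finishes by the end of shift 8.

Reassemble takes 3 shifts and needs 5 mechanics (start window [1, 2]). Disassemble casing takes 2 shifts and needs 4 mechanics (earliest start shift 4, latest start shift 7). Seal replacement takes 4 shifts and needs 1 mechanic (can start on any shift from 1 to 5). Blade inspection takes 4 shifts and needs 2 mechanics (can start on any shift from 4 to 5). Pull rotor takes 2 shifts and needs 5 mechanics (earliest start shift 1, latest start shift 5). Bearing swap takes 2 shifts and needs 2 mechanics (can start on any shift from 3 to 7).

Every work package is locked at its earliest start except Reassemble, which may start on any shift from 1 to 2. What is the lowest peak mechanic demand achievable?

Reassemble@1: s1:11  s2:11  s3:8  s4:9  s5:6  s6:2  s7:2  s8:0 → peak 11
Reassemble@2: s1:6  s2:11  s3:8  s4:14  s5:6  s6:2  s7:2  s8:0 → peak 14
Best is Reassemble@1, peak 11.

11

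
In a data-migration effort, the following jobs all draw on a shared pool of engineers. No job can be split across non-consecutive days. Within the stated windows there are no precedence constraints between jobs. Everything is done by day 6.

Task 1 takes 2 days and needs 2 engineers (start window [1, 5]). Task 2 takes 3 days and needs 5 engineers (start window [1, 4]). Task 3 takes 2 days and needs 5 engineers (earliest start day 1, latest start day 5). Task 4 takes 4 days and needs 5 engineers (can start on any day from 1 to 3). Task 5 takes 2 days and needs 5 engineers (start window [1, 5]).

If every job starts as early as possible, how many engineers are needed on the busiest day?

22

Early-start schedule: Task 1@1, Task 2@1, Task 3@1, Task 4@1, Task 5@1.
Load per day: day 1: 22, day 2: 22, day 3: 10, day 4: 5, day 5: 0, day 6: 0.
Peak is 22.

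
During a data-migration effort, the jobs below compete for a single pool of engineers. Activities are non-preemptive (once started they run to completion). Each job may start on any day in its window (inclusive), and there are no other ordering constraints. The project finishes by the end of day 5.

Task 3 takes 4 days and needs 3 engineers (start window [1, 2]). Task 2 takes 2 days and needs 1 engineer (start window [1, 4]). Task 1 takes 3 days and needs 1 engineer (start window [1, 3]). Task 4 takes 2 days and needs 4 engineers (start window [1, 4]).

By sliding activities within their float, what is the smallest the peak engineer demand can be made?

Early-start (Task 3@1, Task 2@1, Task 1@1, Task 4@1) gives peak 9: d1:9  d2:9  d3:4  d4:3  d5:0.
Shift Task 4→4.
Schedule Task 3@1, Task 2@1, Task 1@1, Task 4@4: d1:5  d2:5  d3:4  d4:7  d5:4 — peak 7.

7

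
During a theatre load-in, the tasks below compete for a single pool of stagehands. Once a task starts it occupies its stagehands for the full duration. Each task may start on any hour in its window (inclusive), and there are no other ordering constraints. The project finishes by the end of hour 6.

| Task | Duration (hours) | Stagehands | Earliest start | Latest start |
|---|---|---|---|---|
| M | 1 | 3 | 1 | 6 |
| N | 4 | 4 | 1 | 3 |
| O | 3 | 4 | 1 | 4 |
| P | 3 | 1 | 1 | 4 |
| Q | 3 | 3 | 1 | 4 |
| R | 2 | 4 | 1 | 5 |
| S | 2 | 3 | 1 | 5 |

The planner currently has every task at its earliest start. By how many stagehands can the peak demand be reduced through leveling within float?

12

Early-start peak: h1:22  h2:19  h3:12  h4:4  h5:0  h6:0 ⇒ 22.
Leveled (M@1, N@1, O@4, P@4, Q@1, R@5, S@2): h1:10  h2:10  h3:10  h4:9  h5:9  h6:9 ⇒ 10.
Reduction 22 − 10 = 12.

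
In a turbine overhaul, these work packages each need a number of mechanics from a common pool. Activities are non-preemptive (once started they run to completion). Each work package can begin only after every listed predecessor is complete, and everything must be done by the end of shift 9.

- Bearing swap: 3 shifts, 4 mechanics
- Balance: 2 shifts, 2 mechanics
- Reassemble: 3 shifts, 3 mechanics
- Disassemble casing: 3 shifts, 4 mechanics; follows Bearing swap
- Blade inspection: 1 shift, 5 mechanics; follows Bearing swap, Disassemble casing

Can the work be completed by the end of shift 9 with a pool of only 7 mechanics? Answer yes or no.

Schedule Bearing swap@1, Balance@1, Reassemble@3, Disassemble casing@4, Blade inspection@7: s1:6  s2:6  s3:7  s4:7  s5:7  s6:4  s7:5  s8:0  s9:0 — peak 7 ≤ 7.

yes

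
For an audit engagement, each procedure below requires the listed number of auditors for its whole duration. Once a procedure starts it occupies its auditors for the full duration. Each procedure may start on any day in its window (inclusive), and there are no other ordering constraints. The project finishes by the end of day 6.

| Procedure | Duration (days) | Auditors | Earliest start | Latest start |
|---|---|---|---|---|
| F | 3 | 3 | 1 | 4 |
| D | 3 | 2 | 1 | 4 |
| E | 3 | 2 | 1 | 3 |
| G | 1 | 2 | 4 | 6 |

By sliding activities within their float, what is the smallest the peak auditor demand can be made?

5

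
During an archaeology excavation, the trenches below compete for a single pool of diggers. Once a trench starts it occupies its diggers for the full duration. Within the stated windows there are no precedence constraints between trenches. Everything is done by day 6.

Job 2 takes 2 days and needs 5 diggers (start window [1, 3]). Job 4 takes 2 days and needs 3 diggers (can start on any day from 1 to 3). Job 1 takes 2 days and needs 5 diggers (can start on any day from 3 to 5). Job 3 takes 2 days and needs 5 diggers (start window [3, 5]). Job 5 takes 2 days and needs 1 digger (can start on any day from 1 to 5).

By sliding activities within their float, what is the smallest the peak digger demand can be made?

8

Early-start (Job 2@1, Job 4@1, Job 1@3, Job 3@3, Job 5@1) gives peak 10: d1:9  d2:9  d3:10  d4:10  d5:0  d6:0.
Shift Job 3→5, Job 5→3.
Schedule Job 2@1, Job 4@1, Job 1@3, Job 3@5, Job 5@3: d1:8  d2:8  d3:6  d4:6  d5:5  d6:5 — peak 8.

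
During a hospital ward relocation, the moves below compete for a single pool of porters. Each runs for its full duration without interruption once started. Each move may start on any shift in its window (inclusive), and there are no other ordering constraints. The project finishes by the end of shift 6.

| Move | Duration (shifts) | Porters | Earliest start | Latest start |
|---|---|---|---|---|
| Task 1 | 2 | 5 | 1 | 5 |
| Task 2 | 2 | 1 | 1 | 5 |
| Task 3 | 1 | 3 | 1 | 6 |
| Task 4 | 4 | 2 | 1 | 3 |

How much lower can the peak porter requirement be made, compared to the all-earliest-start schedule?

Early-start peak: s1:11  s2:8  s3:2  s4:2  s5:0  s6:0 ⇒ 11.
Leveled (Task 1@1, Task 2@3, Task 3@5, Task 4@3): s1:5  s2:5  s3:3  s4:3  s5:5  s6:2 ⇒ 5.
Reduction 11 − 5 = 6.

6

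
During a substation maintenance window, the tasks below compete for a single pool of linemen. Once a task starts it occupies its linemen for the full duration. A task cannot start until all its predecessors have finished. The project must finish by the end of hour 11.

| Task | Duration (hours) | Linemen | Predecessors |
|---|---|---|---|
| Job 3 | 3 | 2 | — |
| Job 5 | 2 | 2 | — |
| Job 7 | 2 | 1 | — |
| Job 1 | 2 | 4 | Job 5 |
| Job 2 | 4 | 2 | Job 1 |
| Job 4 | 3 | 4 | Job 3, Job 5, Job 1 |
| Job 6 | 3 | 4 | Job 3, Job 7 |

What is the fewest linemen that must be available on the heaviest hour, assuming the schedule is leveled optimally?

Early-start (Job 3@1, Job 5@1, Job 7@1, Job 1@3, Job 2@5, Job 4@5, Job 6@4) gives peak 10: h1:5  h2:5  h3:6  h4:8  h5:10  h6:10  h7:6  h8:2  h9:0  h10:0  h11:0.
Shift Job 6→8.
Schedule Job 3@1, Job 5@1, Job 7@1, Job 1@3, Job 2@5, Job 4@5, Job 6@8: h1:5  h2:5  h3:6  h4:4  h5:6  h6:6  h7:6  h8:6  h9:4  h10:4  h11:0 — peak 6.

6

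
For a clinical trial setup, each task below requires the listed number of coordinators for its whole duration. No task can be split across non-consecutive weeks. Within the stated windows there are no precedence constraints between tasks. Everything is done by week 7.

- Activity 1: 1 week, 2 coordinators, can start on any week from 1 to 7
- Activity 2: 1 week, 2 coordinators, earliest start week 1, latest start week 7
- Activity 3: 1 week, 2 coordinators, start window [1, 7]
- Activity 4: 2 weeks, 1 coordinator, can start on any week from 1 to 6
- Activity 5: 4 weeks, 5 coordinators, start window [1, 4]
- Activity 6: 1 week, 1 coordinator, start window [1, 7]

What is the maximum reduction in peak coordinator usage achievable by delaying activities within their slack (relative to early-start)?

Early-start peak: w1:13  w2:6  w3:5  w4:5  w5:0  w6:0  w7:0 ⇒ 13.
Leveled (Activity 1@1, Activity 2@1, Activity 3@2, Activity 4@1, Activity 5@3, Activity 6@2): w1:5  w2:4  w3:5  w4:5  w5:5  w6:5  w7:0 ⇒ 5.
Reduction 13 − 5 = 8.

8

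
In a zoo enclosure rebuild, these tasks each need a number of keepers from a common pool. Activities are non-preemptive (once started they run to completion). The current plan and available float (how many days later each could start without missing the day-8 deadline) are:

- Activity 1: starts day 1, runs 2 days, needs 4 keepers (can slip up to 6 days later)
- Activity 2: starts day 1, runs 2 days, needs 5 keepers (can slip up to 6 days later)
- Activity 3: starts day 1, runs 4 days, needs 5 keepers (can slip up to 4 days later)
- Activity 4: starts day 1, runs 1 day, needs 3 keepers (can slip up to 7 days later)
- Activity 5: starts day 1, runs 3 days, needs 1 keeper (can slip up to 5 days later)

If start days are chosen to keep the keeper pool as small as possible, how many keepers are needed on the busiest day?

Early-start (Activity 1@1, Activity 2@1, Activity 3@1, Activity 4@1, Activity 5@1) gives peak 18: d1:18  d2:15  d3:6  d4:5  d5:0  d6:0  d7:0  d8:0.
Shift Activity 2→3, Activity 3→5, Activity 5→2.
Schedule Activity 1@1, Activity 2@3, Activity 3@5, Activity 4@1, Activity 5@2: d1:7  d2:5  d3:6  d4:6  d5:5  d6:5  d7:5  d8:5 — peak 7.

7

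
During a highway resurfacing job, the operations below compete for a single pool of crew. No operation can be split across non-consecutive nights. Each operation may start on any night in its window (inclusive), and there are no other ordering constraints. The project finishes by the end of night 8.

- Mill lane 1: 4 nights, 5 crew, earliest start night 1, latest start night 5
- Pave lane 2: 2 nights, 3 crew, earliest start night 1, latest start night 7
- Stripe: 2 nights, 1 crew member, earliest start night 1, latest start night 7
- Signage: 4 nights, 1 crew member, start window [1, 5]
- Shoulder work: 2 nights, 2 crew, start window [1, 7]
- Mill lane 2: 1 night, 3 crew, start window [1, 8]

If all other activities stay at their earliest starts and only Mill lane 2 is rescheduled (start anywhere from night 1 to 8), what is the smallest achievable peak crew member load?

12

Mill lane 2@1: n1:15  n2:12  n3:6  n4:6  n5:0  n6:0  n7:0  n8:0 → peak 15
Mill lane 2@2: n1:12  n2:15  n3:6  n4:6  n5:0  n6:0  n7:0  n8:0 → peak 15
Mill lane 2@3: n1:12  n2:12  n3:9  n4:6  n5:0  n6:0  n7:0  n8:0 → peak 12
Mill lane 2@4: n1:12  n2:12  n3:6  n4:9  n5:0  n6:0  n7:0  n8:0 → peak 12
Mill lane 2@5: n1:12  n2:12  n3:6  n4:6  n5:3  n6:0  n7:0  n8:0 → peak 12
Mill lane 2@6: n1:12  n2:12  n3:6  n4:6  n5:0  n6:3  n7:0  n8:0 → peak 12
Mill lane 2@7: n1:12  n2:12  n3:6  n4:6  n5:0  n6:0  n7:3  n8:0 → peak 12
Mill lane 2@8: n1:12  n2:12  n3:6  n4:6  n5:0  n6:0  n7:0  n8:3 → peak 12
Best is Mill lane 2@3, peak 12.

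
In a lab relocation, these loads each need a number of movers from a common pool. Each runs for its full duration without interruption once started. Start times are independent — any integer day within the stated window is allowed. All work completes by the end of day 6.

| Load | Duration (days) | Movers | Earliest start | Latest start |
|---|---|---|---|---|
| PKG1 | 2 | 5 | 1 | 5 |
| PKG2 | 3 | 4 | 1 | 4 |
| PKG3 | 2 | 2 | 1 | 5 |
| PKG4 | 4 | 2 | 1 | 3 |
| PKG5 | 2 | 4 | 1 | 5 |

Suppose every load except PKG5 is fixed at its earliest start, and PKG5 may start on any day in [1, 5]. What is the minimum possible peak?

13

PKG5@1: d1:17  d2:17  d3:6  d4:2  d5:0  d6:0 → peak 17
PKG5@2: d1:13  d2:17  d3:10  d4:2  d5:0  d6:0 → peak 17
PKG5@3: d1:13  d2:13  d3:10  d4:6  d5:0  d6:0 → peak 13
PKG5@4: d1:13  d2:13  d3:6  d4:6  d5:4  d6:0 → peak 13
PKG5@5: d1:13  d2:13  d3:6  d4:2  d5:4  d6:4 → peak 13
Best is PKG5@3, peak 13.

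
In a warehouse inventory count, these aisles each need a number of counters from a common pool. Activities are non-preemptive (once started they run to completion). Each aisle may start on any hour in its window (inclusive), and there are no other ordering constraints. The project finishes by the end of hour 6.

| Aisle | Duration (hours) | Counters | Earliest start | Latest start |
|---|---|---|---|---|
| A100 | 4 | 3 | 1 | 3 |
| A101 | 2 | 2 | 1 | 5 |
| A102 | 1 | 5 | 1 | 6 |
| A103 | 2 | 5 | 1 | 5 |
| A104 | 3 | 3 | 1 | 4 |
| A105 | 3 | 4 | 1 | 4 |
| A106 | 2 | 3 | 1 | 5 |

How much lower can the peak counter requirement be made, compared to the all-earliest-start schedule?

Early-start peak: h1:25  h2:20  h3:10  h4:3  h5:0  h6:0 ⇒ 25.
Leveled (A100@1, A101@1, A102@1, A103@2, A104@4, A105@4, A106@5): h1:10  h2:10  h3:8  h4:10  h5:10  h6:10 ⇒ 10.
Reduction 25 − 10 = 15.

15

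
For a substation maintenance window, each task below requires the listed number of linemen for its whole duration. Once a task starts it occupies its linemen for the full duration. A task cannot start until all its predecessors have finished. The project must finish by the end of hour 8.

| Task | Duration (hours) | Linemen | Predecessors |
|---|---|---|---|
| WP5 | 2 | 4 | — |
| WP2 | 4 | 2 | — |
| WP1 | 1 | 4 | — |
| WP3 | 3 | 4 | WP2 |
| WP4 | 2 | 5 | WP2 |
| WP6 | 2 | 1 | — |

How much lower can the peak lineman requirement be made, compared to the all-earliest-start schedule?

2

Early-start peak: h1:11  h2:7  h3:2  h4:2  h5:9  h6:9  h7:4  h8:0 ⇒ 11.
Leveled (WP5@1, WP2@1, WP1@3, WP3@5, WP4@5, WP6@1): h1:7  h2:7  h3:6  h4:2  h5:9  h6:9  h7:4  h8:0 ⇒ 9.
Reduction 11 − 9 = 2.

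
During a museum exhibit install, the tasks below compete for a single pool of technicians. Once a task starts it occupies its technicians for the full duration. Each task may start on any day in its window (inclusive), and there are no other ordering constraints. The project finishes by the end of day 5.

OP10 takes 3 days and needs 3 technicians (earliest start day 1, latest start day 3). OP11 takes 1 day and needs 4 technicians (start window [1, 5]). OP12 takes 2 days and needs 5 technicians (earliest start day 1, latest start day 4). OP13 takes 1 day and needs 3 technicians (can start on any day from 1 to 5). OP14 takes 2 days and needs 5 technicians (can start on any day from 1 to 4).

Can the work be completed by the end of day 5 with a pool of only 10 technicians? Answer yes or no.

yes

Schedule OP10@1, OP11@1, OP12@2, OP13@4, OP14@4: d1:7  d2:8  d3:8  d4:8  d5:5 — peak 8 ≤ 10.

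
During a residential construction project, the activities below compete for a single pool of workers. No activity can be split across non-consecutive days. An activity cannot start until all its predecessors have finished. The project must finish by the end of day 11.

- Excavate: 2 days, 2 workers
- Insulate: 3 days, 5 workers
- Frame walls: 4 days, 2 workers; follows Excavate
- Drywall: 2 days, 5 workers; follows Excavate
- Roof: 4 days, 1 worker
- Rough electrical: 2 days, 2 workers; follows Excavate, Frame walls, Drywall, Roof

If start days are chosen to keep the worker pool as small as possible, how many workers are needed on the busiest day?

7

Early-start (Excavate@1, Insulate@1, Frame walls@3, Drywall@3, Roof@1, Rough electrical@7) gives peak 13: d1:8  d2:8  d3:13  d4:8  d5:2  d6:2  d7:2  d8:2  d9:0  d10:0  d11:0.
Shift Drywall→4, Roof→6, Rough electrical→10.
Schedule Excavate@1, Insulate@1, Frame walls@3, Drywall@4, Roof@6, Rough electrical@10: d1:7  d2:7  d3:7  d4:7  d5:7  d6:3  d7:1  d8:1  d9:1  d10:2  d11:2 — peak 7.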